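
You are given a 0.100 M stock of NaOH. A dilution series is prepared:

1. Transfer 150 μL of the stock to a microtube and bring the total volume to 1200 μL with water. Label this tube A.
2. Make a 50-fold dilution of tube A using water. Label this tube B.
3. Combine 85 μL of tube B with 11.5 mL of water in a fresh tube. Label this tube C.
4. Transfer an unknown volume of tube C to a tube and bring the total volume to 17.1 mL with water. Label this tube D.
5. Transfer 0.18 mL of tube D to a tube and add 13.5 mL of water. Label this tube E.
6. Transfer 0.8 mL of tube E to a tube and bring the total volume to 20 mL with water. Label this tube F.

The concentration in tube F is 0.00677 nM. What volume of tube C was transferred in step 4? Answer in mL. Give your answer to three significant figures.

Step 1: 150 μL brought to 1200 μL → factor 1200/150 = 8
Step 2: 50-fold → factor 50
Step 3: 85 μL + 11.5 mL = 11585 μL total → factor 11585/85 = 136.29
Step 4: v brought to 17.1 mL → factor = 17.1 mL/v
Step 5: 0.18 mL + 13.5 mL = 13.68 mL total → factor 13.68/0.18 = 76
Step 6: 0.8 mL brought to 20 mL → factor 20/0.8 = 25
Product of known-step factors = 1.0358 × 10^8
Overall factor = 0.100 M / (0.00677 nM) = 1.4771 × 10^10
Step-4 factor = 1.4771 × 10^10 / 1.0358 × 10^8 = 142.6
v = 17.1 mL / 142.6 = 0.120 mL

0.120 mL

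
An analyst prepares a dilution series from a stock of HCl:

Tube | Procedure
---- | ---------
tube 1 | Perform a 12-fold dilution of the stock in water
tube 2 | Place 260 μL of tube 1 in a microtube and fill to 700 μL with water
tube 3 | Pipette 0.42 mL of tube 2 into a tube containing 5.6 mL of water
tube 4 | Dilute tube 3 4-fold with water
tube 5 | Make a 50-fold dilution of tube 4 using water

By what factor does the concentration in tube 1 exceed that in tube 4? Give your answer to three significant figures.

154

Step 1: 12-fold → factor 12
Step 2: 260 μL brought to 700 μL → factor 700/260 = 2.6923
Step 3: 0.42 mL + 5.6 mL = 6.02 mL total → factor 6.02/0.42 = 14.333
Step 4: 4-fold → factor 4
Dilution factor to tube 1 = 12; to tube 4 = 1852.3
[tube 1]/[tube 4] = (factor to tube 4)/(factor to tube 1) = 1852.3/12 = 154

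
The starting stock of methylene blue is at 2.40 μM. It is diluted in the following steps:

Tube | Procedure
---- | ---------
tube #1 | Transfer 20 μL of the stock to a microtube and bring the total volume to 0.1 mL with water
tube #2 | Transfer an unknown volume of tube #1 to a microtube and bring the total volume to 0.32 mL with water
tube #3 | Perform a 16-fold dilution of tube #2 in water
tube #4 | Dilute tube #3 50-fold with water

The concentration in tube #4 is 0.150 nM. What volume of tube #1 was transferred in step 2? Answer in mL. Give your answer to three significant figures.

Step 1: 20 μL brought to 0.1 mL → factor 100/20 = 5
Step 2: v brought to 0.32 mL → factor = 0.32 mL/v
Step 3: 16-fold → factor 16
Step 4: 50-fold → factor 50
Product of known-step factors = 4000
Overall factor = 2.40 μM / (0.150 nM) = 16000
Step-2 factor = 16000 / 4000 = 4
v = 0.32 mL / 4 = 0.0800 mL

0.0800 mL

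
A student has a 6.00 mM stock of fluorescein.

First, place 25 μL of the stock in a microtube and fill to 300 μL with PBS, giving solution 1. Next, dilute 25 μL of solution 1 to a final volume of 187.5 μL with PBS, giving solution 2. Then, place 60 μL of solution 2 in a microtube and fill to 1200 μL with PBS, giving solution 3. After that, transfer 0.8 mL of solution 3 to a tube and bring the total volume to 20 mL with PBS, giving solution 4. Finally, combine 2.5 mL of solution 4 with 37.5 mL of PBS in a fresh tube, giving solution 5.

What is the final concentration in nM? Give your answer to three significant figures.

Step 1: 25 μL brought to 300 μL → factor 300/25 = 12
Step 2: 25 μL brought to 187.5 μL → factor 187.5/25 = 7.5
Step 3: 60 μL brought to 1200 μL → factor 1200/60 = 20
Step 4: 0.8 mL brought to 20 mL → factor 20/0.8 = 25
Step 5: 2.5 mL + 37.5 mL = 40 mL total → factor 40/2.5 = 16
Overall dilution factor = 12 × 7.5 × 20 × 25 × 16 = 7.2 × 10^5
Final = 6.00 mM / 7.2 × 10^5 = 8.333 × 10^-6 mM = 8.33 nM

8.33 nM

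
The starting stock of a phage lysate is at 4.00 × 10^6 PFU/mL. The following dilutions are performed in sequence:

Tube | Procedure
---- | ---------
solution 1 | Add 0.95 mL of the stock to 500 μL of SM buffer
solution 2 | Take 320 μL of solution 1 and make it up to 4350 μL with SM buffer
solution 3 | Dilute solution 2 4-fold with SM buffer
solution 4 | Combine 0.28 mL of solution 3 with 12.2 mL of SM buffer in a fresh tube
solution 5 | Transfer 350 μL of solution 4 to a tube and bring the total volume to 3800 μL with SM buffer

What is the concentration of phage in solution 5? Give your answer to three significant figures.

Step 1: 0.95 mL + 500 μL = 1.45 mL total → factor 1.45/0.95 = 1.5263
Step 2: 320 μL brought to 4350 μL → factor 4350/320 = 13.594
Step 3: 4-fold → factor 4
Step 4: 0.28 mL + 12.2 mL = 12.48 mL total → factor 12.48/0.28 = 44.571
Step 5: 350 μL brought to 3800 μL → factor 3800/350 = 10.857
Overall dilution factor = 1.5263 × 13.594 × 4 × 44.571 × 10.857 = 40162
Final = 4.00 × 10^6 PFU/mL / 40162 = 99.6 PFU/mL

99.6 PFU/mL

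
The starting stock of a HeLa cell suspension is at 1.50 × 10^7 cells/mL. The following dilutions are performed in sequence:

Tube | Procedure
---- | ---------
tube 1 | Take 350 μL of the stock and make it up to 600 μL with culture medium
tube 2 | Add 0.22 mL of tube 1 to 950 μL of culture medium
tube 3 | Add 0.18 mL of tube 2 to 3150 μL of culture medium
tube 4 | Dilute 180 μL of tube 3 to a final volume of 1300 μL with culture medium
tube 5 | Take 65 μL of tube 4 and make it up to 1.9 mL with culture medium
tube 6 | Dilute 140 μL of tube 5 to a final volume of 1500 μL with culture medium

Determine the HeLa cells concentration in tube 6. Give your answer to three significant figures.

Step 1: 350 μL brought to 600 μL → factor 600/350 = 1.7143
Step 2: 0.22 mL + 950 μL = 1.17 mL total → factor 1.17/0.22 = 5.3182
Step 3: 0.18 mL + 3150 μL = 3.33 mL total → factor 3.33/0.18 = 18.5
Step 4: 180 μL brought to 1300 μL → factor 1300/180 = 7.2222
Step 5: 65 μL brought to 1.9 mL → factor 1900/65 = 29.231
Step 6: 140 μL brought to 1500 μL → factor 1500/140 = 10.714
Overall dilution factor = 1.7143 × 5.3182 × 18.5 × 7.2222 × 29.231 × 10.714 = 3.815 × 10^5
Final = 1.50 × 10^7 cells/mL / 3.815 × 10^5 = 39.3 cells/mL

39.3 cells/mL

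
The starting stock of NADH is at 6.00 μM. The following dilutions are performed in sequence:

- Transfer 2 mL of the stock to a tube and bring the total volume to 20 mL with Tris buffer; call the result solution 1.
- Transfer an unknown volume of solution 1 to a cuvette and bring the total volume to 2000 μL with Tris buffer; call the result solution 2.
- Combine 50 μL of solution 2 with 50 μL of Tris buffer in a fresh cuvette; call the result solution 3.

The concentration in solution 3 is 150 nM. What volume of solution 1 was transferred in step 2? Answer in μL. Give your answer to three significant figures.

Step 1: 2 mL brought to 20 mL → factor 20/2 = 10
Step 2: v brought to 2000 μL → factor = 2000 μL/v
Step 3: 50 μL + 50 μL = 100 μL total → factor 100/50 = 2
Product of known-step factors = 20
Overall factor = 6.00 μM / (150 nM) = 40
Step-2 factor = 40 / 20 = 2
v = 2000 μL / 2 = 1.00 × 10^3 μL

1.00 × 10^3 μL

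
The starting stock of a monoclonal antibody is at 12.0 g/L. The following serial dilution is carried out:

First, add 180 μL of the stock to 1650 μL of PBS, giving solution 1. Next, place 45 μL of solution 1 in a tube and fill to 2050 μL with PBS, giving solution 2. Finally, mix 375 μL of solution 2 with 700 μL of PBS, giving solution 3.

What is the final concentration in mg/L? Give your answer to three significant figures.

9.04 mg/L

Step 1: 180 μL + 1650 μL = 1830 μL total → factor 1830/180 = 10.167
Step 2: 45 μL brought to 2050 μL → factor 2050/45 = 45.556
Step 3: 375 μL + 700 μL = 1075 μL total → factor 1075/375 = 2.8667
Overall dilution factor = 10.167 × 45.556 × 2.8667 = 1327.7
Final = 12.0 g/L / 1327.7 = 0.009038 g/L = 9.04 mg/L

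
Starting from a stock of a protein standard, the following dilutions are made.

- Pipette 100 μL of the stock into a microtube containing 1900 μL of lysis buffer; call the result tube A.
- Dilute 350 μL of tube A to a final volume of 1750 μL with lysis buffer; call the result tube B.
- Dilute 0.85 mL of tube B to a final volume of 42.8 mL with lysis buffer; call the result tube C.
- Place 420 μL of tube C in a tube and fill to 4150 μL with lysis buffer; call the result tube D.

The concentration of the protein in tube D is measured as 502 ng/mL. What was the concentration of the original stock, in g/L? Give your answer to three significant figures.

Step 1: 100 μL + 1900 μL = 2000 μL total → factor 2000/100 = 20
Step 2: 350 μL brought to 1750 μL → factor 1750/350 = 5
Step 3: 0.85 mL brought to 42.8 mL → factor 42.8/0.85 = 50.353
Step 4: 420 μL brought to 4150 μL → factor 4150/420 = 9.881
Overall dilution factor = 20 × 5 × 50.353 × 9.881 = 49754
Stock = 502 ng/mL × 49754 = 2.498 × 10^7 ng/mL = 25.0 g/L

25.0 g/L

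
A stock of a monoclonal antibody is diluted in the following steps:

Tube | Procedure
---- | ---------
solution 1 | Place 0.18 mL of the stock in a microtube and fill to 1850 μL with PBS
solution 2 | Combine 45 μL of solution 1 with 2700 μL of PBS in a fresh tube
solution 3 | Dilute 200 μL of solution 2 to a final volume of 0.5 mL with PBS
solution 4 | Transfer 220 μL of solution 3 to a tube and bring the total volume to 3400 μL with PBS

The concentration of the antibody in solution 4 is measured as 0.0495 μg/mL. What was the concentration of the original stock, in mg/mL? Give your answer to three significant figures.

Step 1: 0.18 mL brought to 1850 μL → factor 1.85/0.18 = 10.278
Step 2: 45 μL + 2700 μL = 2745 μL total → factor 2745/45 = 61
Step 3: 200 μL brought to 0.5 mL → factor 500/200 = 2.5
Step 4: 220 μL brought to 3400 μL → factor 3400/220 = 15.455
Overall dilution factor = 10.278 × 61 × 2.5 × 15.455 = 24223
Stock = 0.0495 μg/mL × 24223 = 1199 μg/mL = 1.20 mg/mL

1.20 mg/mL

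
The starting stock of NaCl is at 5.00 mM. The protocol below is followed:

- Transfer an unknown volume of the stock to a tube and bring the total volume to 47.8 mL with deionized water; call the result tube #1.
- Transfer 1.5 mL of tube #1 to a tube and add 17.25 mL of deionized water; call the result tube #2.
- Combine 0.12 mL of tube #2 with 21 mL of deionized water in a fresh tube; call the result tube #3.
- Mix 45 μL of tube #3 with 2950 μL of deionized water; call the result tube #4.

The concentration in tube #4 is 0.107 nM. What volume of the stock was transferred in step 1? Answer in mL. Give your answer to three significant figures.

0.150 mL

Step 1: v brought to 47.8 mL → factor = 47.8 mL/v
Step 2: 1.5 mL + 17.25 mL = 18.75 mL total → factor 18.75/1.5 = 12.5
Step 3: 0.12 mL + 21 mL = 21.12 mL total → factor 21.12/0.12 = 176
Step 4: 45 μL + 2950 μL = 2995 μL total → factor 2995/45 = 66.556
Product of known-step factors = 1.4642 × 10^5
Overall factor = 5.00 mM / (0.107 nM) = 4.6729 × 10^7
Step-1 factor = 4.6729 × 10^7 / 1.4642 × 10^5 = 319.14
v = 47.8 mL / 319.14 = 0.150 mL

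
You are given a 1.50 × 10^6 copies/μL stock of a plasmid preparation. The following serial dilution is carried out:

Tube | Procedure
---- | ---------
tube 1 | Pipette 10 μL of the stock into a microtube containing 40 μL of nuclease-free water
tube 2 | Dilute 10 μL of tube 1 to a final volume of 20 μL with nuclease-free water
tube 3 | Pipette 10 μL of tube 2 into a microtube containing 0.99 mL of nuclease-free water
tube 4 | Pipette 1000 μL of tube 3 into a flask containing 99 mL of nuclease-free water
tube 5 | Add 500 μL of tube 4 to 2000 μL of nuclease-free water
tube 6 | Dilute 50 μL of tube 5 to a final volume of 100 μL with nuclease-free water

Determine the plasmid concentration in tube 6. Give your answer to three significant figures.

Step 1: 10 μL + 40 μL = 50 μL total → factor 50/10 = 5
Step 2: 10 μL brought to 20 μL → factor 20/10 = 2
Step 3: 10 μL + 0.99 mL = 1000 μL total → factor 1000/10 = 100
Step 4: 1000 μL + 99 mL = 1 × 10^5 μL total → factor 1 × 10^5/1000 = 100
Step 5: 500 μL + 2000 μL = 2500 μL total → factor 2500/500 = 5
Step 6: 50 μL brought to 100 μL → factor 100/50 = 2
Overall dilution factor = 5 × 2 × 100 × 100 × 5 × 2 = 1 × 10^6
Final = 1.50 × 10^6 copies/μL / 1 × 10^6 = 1.50 copies/μL

1.50 copies/μL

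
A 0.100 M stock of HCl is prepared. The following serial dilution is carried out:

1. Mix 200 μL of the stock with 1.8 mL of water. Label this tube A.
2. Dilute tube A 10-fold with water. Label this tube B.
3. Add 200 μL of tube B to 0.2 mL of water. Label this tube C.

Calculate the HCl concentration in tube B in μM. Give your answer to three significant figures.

Step 1: 200 μL + 1.8 mL = 2000 μL total → factor 2000/200 = 10
Step 2: 10-fold → factor 10
Dilution factor through tube B = 10 × 10 = 100
[tube B] = 0.100 M / 100 = 0.001000 M = 1.00 × 10^3 μM

1.00 × 10^3 μM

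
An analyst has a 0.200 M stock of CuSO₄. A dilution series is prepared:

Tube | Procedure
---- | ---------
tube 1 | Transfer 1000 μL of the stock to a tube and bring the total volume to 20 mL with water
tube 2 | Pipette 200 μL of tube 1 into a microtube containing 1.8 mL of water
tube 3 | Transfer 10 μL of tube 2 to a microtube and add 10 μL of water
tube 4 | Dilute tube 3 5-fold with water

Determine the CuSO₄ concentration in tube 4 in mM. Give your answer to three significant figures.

0.100 mM

Step 1: 1000 μL brought to 20 mL → factor 20000/1000 = 20
Step 2: 200 μL + 1.8 mL = 2000 μL total → factor 2000/200 = 10
Step 3: 10 μL + 10 μL = 20 μL total → factor 20/10 = 2
Step 4: 5-fold → factor 5
Overall dilution factor = 20 × 10 × 2 × 5 = 2000
Final = 0.200 M / 2000 = 0.0001000 M = 0.100 mM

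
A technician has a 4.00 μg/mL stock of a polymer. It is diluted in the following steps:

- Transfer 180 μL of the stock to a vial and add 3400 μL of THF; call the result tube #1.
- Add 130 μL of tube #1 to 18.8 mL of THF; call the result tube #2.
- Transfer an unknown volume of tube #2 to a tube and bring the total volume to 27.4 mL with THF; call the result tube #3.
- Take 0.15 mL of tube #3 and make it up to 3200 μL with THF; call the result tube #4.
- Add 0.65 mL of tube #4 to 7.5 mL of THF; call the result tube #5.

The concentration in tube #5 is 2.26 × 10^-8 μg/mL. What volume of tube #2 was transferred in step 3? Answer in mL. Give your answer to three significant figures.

0.120 mL

Step 1: 180 μL + 3400 μL = 3580 μL total → factor 3580/180 = 19.889
Step 2: 130 μL + 18.8 mL = 18930 μL total → factor 18930/130 = 145.62
Step 3: v brought to 27.4 mL → factor = 27.4 mL/v
Step 4: 0.15 mL brought to 3200 μL → factor 3.2/0.15 = 21.333
Step 5: 0.65 mL + 7.5 mL = 8.15 mL total → factor 8.15/0.65 = 12.538
Product of known-step factors = 7.7468 × 10^5
Overall factor = 4.00 μg/mL / (2.26 × 10^-8 μg/mL) = 1.7699 × 10^8
Step-3 factor = 1.7699 × 10^8 / 7.7468 × 10^5 = 228.47
v = 27.4 mL / 228.47 = 0.120 mL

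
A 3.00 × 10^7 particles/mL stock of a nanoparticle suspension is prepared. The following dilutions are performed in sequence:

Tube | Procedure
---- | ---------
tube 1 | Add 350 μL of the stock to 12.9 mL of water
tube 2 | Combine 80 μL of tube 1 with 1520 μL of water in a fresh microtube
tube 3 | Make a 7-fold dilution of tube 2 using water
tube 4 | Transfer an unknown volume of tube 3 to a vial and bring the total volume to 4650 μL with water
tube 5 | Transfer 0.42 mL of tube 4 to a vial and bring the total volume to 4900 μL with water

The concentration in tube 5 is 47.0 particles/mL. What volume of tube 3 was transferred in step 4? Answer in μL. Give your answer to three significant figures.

Step 1: 350 μL + 12.9 mL = 13250 μL total → factor 13250/350 = 37.857
Step 2: 80 μL + 1520 μL = 1600 μL total → factor 1600/80 = 20
Step 3: 7-fold → factor 7
Step 4: v brought to 4650 μL → factor = 4650 μL/v
Step 5: 0.42 mL brought to 4900 μL → factor 4.9/0.42 = 11.667
Product of known-step factors = 61833
Overall factor = 3.00 × 10^7 particles/mL / (47.0 particles/mL) = 6.383 × 10^5
Step-4 factor = 6.383 × 10^5 / 61833 = 10.323
v = 4650 μL / 10.323 = 450 μL

450 μL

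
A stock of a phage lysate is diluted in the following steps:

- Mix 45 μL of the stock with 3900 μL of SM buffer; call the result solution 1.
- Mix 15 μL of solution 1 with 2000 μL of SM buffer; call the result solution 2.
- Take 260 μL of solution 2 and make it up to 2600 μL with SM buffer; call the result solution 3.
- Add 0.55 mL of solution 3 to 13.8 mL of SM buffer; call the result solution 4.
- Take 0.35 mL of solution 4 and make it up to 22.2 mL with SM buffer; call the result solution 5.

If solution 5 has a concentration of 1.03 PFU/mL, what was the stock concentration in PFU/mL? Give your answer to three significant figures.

2.01 × 10^8 PFU/mL

Step 1: 45 μL + 3900 μL = 3945 μL total → factor 3945/45 = 87.667
Step 2: 15 μL + 2000 μL = 2015 μL total → factor 2015/15 = 134.33
Step 3: 260 μL brought to 2600 μL → factor 2600/260 = 10
Step 4: 0.55 mL + 13.8 mL = 14.35 mL total → factor 14.35/0.55 = 26.091
Step 5: 0.35 mL brought to 22.2 mL → factor 22.2/0.35 = 63.429
Overall dilution factor = 87.667 × 134.33 × 10 × 26.091 × 63.429 = 1.9489 × 10^8
Stock = 1.03 PFU/mL × 1.9489 × 10^8 = 2.01 × 10^8 PFU/mL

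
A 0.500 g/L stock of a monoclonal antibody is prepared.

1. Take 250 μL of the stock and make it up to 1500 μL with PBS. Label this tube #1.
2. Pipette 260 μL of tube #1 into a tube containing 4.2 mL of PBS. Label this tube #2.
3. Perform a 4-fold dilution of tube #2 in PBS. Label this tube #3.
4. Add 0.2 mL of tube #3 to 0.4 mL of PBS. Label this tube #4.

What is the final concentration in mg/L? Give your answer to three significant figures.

0.405 mg/L

Step 1: 250 μL brought to 1500 μL → factor 1500/250 = 6
Step 2: 260 μL + 4.2 mL = 4460 μL total → factor 4460/260 = 17.154
Step 3: 4-fold → factor 4
Step 4: 0.2 mL + 0.4 mL = 0.6 mL total → factor 0.6/0.2 = 3
Overall dilution factor = 6 × 17.154 × 4 × 3 = 1235.1
Final = 0.500 g/L / 1235.1 = 0.0004048 g/L = 0.405 mg/L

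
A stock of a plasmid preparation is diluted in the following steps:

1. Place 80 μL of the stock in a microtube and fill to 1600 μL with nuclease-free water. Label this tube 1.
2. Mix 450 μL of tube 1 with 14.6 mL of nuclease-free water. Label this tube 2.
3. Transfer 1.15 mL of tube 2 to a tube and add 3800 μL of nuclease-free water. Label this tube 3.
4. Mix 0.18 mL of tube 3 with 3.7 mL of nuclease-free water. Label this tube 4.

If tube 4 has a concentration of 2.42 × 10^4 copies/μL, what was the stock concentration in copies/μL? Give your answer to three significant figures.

1.50 × 10^9 copies/μL

Step 1: 80 μL brought to 1600 μL → factor 1600/80 = 20
Step 2: 450 μL + 14.6 mL = 15050 μL total → factor 15050/450 = 33.444
Step 3: 1.15 mL + 3800 μL = 4.95 mL total → factor 4.95/1.15 = 4.3043
Step 4: 0.18 mL + 3.7 mL = 3.88 mL total → factor 3.88/0.18 = 21.556
Overall dilution factor = 20 × 33.444 × 4.3043 × 21.556 = 62061
Stock = 2.42 × 10^4 copies/μL × 62061 = 1.50 × 10^9 copies/μL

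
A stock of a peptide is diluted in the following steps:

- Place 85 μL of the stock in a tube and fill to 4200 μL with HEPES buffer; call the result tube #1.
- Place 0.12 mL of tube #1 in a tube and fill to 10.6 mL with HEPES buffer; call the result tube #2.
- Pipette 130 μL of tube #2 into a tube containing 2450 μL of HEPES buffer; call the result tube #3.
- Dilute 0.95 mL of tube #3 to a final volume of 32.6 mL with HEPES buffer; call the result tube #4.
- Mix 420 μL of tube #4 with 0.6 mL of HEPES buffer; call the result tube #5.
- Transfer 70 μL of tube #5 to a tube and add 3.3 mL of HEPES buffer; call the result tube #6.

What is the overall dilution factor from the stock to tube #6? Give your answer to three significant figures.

3.48 × 10^8

Step 1: 85 μL brought to 4200 μL → factor 4200/85 = 49.412
Step 2: 0.12 mL brought to 10.6 mL → factor 10.6/0.12 = 88.333
Step 3: 130 μL + 2450 μL = 2580 μL total → factor 2580/130 = 19.846
Step 4: 0.95 mL brought to 32.6 mL → factor 32.6/0.95 = 34.316
Step 5: 420 μL + 0.6 mL = 1020 μL total → factor 1020/420 = 2.4286
Step 6: 70 μL + 3.3 mL = 3370 μL total → factor 3370/70 = 48.143
Overall dilution factor = 49.412 × 88.333 × 19.846 × 34.316 × 2.4286 × 48.143 = 3.4754 × 10^8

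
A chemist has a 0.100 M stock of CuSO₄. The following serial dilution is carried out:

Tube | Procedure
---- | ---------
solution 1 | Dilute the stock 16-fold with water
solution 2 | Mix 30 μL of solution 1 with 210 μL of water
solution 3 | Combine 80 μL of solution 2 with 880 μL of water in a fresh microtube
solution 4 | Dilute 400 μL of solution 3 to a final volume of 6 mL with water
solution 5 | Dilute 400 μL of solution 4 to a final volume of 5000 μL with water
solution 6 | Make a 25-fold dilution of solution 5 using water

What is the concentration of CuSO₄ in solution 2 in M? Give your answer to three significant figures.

0.000781 M

Step 1: 16-fold → factor 16
Step 2: 30 μL + 210 μL = 240 μL total → factor 240/30 = 8
Dilution factor through solution 2 = 16 × 8 = 128
[solution 2] = 0.100 M / 128 = 0.000781 M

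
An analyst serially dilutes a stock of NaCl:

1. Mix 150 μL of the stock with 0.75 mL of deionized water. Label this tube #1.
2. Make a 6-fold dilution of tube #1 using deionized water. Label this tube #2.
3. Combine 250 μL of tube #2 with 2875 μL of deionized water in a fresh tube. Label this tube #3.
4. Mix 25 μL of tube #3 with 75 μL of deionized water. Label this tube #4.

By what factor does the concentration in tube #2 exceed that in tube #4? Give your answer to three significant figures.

Step 1: 150 μL + 0.75 mL = 900 μL total → factor 900/150 = 6
Step 2: 6-fold → factor 6
Step 3: 250 μL + 2875 μL = 3125 μL total → factor 3125/250 = 12.5
Step 4: 25 μL + 75 μL = 100 μL total → factor 100/25 = 4
Dilution factor to tube #2 = 36; to tube #4 = 1800
[tube #2]/[tube #4] = (factor to tube #4)/(factor to tube #2) = 1800/36 = 50.0

50.0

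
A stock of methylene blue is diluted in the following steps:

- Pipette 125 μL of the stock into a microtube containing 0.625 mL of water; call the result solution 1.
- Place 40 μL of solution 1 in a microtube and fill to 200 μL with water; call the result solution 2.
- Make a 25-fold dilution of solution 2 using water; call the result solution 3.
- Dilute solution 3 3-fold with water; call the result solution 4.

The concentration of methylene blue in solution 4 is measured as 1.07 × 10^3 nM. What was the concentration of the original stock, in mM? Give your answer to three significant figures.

Step 1: 125 μL + 0.625 mL = 750 μL total → factor 750/125 = 6
Step 2: 40 μL brought to 200 μL → factor 200/40 = 5
Step 3: 25-fold → factor 25
Step 4: 3-fold → factor 3
Overall dilution factor = 6 × 5 × 25 × 3 = 2250
Stock = 1.07 × 10^3 nM × 2250 = 2.408 × 10^6 nM = 2.41 mM

2.41 mM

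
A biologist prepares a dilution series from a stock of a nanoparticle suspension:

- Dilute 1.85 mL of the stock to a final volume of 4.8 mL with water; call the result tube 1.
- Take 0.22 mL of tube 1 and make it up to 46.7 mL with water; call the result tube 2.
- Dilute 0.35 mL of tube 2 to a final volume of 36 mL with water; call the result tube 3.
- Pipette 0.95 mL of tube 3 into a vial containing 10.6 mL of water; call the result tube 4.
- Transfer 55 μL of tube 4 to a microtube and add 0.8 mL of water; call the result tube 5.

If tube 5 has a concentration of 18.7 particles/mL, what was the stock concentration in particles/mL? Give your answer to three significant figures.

Step 1: 1.85 mL brought to 4.8 mL → factor 4.8/1.85 = 2.5946
Step 2: 0.22 mL brought to 46.7 mL → factor 46.7/0.22 = 212.27
Step 3: 0.35 mL brought to 36 mL → factor 36/0.35 = 102.86
Step 4: 0.95 mL + 10.6 mL = 11.55 mL total → factor 11.55/0.95 = 12.158
Step 5: 55 μL + 0.8 mL = 855 μL total → factor 855/55 = 15.545
Overall dilution factor = 2.5946 × 212.27 × 102.86 × 12.158 × 15.545 = 1.0707 × 10^7
Stock = 18.7 particles/mL × 1.0707 × 10^7 = 2.00 × 10^8 particles/mL

2.00 × 10^8 particles/mL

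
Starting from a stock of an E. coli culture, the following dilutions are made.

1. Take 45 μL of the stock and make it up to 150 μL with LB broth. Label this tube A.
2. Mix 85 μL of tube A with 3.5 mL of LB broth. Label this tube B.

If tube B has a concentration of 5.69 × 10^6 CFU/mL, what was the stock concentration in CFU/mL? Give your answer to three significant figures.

8.00 × 10^8 CFU/mL

Step 1: 45 μL brought to 150 μL → factor 150/45 = 3.3333
Step 2: 85 μL + 3.5 mL = 3585 μL total → factor 3585/85 = 42.176
Overall dilution factor = 3.3333 × 42.176 = 140.59
Stock = 5.69 × 10^6 CFU/mL × 140.59 = 8.00 × 10^8 CFU/mL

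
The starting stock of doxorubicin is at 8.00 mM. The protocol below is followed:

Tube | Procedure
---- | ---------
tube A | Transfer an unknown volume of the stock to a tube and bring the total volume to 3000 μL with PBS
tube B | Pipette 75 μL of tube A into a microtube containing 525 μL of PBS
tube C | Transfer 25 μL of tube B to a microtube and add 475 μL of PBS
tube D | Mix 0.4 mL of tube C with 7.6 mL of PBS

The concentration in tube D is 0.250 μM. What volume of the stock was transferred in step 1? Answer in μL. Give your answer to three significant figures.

Step 1: v brought to 3000 μL → factor = 3000 μL/v
Step 2: 75 μL + 525 μL = 600 μL total → factor 600/75 = 8
Step 3: 25 μL + 475 μL = 500 μL total → factor 500/25 = 20
Step 4: 0.4 mL + 7.6 mL = 8 mL total → factor 8/0.4 = 20
Product of known-step factors = 3200
Overall factor = 8.00 mM / (0.250 μM) = 32000
Step-1 factor = 32000 / 3200 = 10
v = 3000 μL / 10 = 300 μL

300 μL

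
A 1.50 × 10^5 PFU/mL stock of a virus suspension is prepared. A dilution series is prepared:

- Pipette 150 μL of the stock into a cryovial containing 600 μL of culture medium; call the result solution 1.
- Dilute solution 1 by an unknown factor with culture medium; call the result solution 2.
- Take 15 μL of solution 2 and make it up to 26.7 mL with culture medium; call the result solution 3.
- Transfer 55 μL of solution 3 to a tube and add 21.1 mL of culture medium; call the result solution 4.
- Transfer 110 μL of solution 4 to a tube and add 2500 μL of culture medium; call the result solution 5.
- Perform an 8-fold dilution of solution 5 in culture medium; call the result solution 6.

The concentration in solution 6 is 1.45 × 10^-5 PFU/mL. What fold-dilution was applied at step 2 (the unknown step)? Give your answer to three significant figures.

Step 1: 150 μL + 600 μL = 750 μL total → factor 750/150 = 5
Step 2: unknown factor x
Step 3: 15 μL brought to 26.7 mL → factor 26700/15 = 1780
Step 4: 55 μL + 21.1 mL = 21155 μL total → factor 21155/55 = 384.64
Step 5: 110 μL + 2500 μL = 2610 μL total → factor 2610/110 = 23.727
Step 6: 8-fold → factor 8
Product of known-step factors = 6.498 × 10^8
Overall factor = 1.50 × 10^5 PFU/mL / (1.45 × 10^-5 PFU/mL) = 1.0345 × 10^10
x = 1.0345 × 10^10 / 6.498 × 10^8 = 15.9

15.9-fold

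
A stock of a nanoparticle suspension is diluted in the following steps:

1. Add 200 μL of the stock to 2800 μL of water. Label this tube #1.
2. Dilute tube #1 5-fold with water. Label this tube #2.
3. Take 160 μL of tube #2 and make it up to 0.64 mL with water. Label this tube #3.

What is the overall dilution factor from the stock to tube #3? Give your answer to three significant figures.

300

Step 1: 200 μL + 2800 μL = 3000 μL total → factor 3000/200 = 15
Step 2: 5-fold → factor 5
Step 3: 160 μL brought to 0.64 mL → factor 640/160 = 4
Overall dilution factor = 15 × 5 × 4 = 300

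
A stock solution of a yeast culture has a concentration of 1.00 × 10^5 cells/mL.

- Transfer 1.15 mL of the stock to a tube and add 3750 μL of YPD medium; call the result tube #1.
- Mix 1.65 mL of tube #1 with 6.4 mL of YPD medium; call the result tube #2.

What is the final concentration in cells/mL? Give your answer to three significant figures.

Step 1: 1.15 mL + 3750 μL = 4.9 mL total → factor 4.9/1.15 = 4.2609
Step 2: 1.65 mL + 6.4 mL = 8.05 mL total → factor 8.05/1.65 = 4.8788
Overall dilution factor = 4.2609 × 4.8788 = 20.788
Final = 1.00 × 10^5 cells/mL / 20.788 = 4.81 × 10^3 cells/mL

4.81 × 10^3 cells/mL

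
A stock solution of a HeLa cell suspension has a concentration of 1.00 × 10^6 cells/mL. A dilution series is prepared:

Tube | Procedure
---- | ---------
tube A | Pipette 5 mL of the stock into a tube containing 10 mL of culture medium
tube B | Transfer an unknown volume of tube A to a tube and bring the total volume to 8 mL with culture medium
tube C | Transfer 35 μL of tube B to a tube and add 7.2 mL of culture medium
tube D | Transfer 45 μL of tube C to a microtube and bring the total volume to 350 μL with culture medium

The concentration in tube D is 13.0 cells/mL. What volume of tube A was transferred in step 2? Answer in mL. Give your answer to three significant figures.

0.502 mL

Step 1: 5 mL + 10 mL = 15 mL total → factor 15/5 = 3
Step 2: v brought to 8 mL → factor = 8 mL/v
Step 3: 35 μL + 7.2 mL = 7235 μL total → factor 7235/35 = 206.71
Step 4: 45 μL brought to 350 μL → factor 350/45 = 7.7778
Product of known-step factors = 4823.3
Overall factor = 1.00 × 10^6 cells/mL / (13.0 cells/mL) = 76923
Step-2 factor = 76923 / 4823.3 = 15.948
v = 8 mL / 15.948 = 0.502 mL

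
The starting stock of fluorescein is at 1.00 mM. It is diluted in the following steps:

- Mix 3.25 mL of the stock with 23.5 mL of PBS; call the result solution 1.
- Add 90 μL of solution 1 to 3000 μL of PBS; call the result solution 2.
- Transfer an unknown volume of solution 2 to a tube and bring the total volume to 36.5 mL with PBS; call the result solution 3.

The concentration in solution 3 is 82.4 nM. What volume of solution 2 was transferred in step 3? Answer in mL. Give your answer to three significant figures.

0.850 mL

Step 1: 3.25 mL + 23.5 mL = 26.75 mL total → factor 26.75/3.25 = 8.2308
Step 2: 90 μL + 3000 μL = 3090 μL total → factor 3090/90 = 34.333
Step 3: v brought to 36.5 mL → factor = 36.5 mL/v
Product of known-step factors = 282.59
Overall factor = 1.00 mM / (82.4 nM) = 12136
Step-3 factor = 12136 / 282.59 = 42.945
v = 36.5 mL / 42.945 = 0.850 mL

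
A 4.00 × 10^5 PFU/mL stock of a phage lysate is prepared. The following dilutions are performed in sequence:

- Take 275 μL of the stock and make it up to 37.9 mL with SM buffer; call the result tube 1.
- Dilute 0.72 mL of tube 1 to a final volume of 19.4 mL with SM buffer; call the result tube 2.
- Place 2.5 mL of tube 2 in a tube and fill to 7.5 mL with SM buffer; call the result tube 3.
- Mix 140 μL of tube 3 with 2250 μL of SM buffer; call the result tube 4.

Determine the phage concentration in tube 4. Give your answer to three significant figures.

Step 1: 275 μL brought to 37.9 mL → factor 37900/275 = 137.82
Step 2: 0.72 mL brought to 19.4 mL → factor 19.4/0.72 = 26.944
Step 3: 2.5 mL brought to 7.5 mL → factor 7.5/2.5 = 3
Step 4: 140 μL + 2250 μL = 2390 μL total → factor 2390/140 = 17.071
Overall dilution factor = 137.82 × 26.944 × 3 × 17.071 = 1.9018 × 10^5
Final = 4.00 × 10^5 PFU/mL / 1.9018 × 10^5 = 2.10 PFU/mL

2.10 PFU/mL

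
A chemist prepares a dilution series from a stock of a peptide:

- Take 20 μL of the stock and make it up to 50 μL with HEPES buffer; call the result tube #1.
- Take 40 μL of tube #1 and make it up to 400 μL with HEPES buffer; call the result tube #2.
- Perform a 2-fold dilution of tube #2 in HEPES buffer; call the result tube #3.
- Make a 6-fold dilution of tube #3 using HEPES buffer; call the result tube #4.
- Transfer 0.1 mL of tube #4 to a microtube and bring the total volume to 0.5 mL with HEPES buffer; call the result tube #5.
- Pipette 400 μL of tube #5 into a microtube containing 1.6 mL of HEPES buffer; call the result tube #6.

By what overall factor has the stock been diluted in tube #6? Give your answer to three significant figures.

7.50 × 10^3

Step 1: 20 μL brought to 50 μL → factor 50/20 = 2.5
Step 2: 40 μL brought to 400 μL → factor 400/40 = 10
Step 3: 2-fold → factor 2
Step 4: 6-fold → factor 6
Step 5: 0.1 mL brought to 0.5 mL → factor 0.5/0.1 = 5
Step 6: 400 μL + 1.6 mL = 2000 μL total → factor 2000/400 = 5
Overall dilution factor = 2.5 × 10 × 2 × 6 × 5 × 5 = 7500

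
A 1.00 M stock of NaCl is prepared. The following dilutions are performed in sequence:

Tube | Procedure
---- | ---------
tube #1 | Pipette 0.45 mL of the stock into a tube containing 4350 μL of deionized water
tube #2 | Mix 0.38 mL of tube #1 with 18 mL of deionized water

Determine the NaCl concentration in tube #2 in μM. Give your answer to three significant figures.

1.94 × 10^3 μM

Step 1: 0.45 mL + 4350 μL = 4.8 mL total → factor 4.8/0.45 = 10.667
Step 2: 0.38 mL + 18 mL = 18.38 mL total → factor 18.38/0.38 = 48.368
Overall dilution factor = 10.667 × 48.368 = 515.93
Final = 1.00 M / 515.93 = 0.001938 M = 1.94 × 10^3 μM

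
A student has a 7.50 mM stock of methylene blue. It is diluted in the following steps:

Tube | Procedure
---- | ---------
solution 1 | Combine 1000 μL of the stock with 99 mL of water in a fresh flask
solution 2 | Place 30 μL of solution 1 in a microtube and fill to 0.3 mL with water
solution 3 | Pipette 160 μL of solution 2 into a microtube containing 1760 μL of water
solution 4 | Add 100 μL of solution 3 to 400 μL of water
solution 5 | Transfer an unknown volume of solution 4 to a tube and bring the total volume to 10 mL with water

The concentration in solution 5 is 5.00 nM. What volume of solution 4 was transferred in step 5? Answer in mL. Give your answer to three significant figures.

Step 1: 1000 μL + 99 mL = 1 × 10^5 μL total → factor 1 × 10^5/1000 = 100
Step 2: 30 μL brought to 0.3 mL → factor 300/30 = 10
Step 3: 160 μL + 1760 μL = 1920 μL total → factor 1920/160 = 12
Step 4: 100 μL + 400 μL = 500 μL total → factor 500/100 = 5
Step 5: v brought to 10 mL → factor = 10 mL/v
Product of known-step factors = 60000
Overall factor = 7.50 mM / (5.00 nM) = 1.5 × 10^6
Step-5 factor = 1.5 × 10^6 / 60000 = 25
v = 10 mL / 25 = 0.400 mL

0.400 mL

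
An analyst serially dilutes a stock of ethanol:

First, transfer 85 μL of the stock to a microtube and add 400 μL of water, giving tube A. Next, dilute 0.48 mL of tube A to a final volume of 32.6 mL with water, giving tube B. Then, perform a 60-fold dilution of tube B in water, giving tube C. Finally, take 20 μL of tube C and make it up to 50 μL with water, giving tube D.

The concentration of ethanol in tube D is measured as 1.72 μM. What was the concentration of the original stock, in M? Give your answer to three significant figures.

0.100 M

Step 1: 85 μL + 400 μL = 485 μL total → factor 485/85 = 5.7059
Step 2: 0.48 mL brought to 32.6 mL → factor 32.6/0.48 = 67.917
Step 3: 60-fold → factor 60
Step 4: 20 μL brought to 50 μL → factor 50/20 = 2.5
Overall dilution factor = 5.7059 × 67.917 × 60 × 2.5 = 58129
Stock = 1.72 μM × 58129 = 9.998 × 10^4 μM = 0.100 M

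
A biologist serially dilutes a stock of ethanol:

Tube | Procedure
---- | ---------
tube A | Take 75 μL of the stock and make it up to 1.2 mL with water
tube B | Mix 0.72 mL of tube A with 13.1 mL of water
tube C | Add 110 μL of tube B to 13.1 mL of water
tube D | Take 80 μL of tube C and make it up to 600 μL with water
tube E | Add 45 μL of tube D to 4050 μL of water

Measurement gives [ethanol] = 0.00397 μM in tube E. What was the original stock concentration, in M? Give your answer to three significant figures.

Step 1: 75 μL brought to 1.2 mL → factor 1200/75 = 16
Step 2: 0.72 mL + 13.1 mL = 13.82 mL total → factor 13.82/0.72 = 19.194
Step 3: 110 μL + 13.1 mL = 13210 μL total → factor 13210/110 = 120.09
Step 4: 80 μL brought to 600 μL → factor 600/80 = 7.5
Step 5: 45 μL + 4050 μL = 4095 μL total → factor 4095/45 = 91
Overall dilution factor = 16 × 19.194 × 120.09 × 7.5 × 91 = 2.5171 × 10^7
Stock = 0.00397 μM × 2.5171 × 10^7 = 9.993 × 10^4 μM = 0.0999 M

0.0999 M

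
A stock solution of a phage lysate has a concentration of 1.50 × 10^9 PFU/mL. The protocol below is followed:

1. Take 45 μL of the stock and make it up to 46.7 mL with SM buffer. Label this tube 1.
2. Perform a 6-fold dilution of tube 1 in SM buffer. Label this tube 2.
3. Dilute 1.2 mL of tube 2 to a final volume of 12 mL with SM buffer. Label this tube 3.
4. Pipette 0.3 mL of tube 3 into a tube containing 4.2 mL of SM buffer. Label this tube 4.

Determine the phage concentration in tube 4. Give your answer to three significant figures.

1.61 × 10^3 PFU/mL

Step 1: 45 μL brought to 46.7 mL → factor 46700/45 = 1037.8
Step 2: 6-fold → factor 6
Step 3: 1.2 mL brought to 12 mL → factor 12/1.2 = 10
Step 4: 0.3 mL + 4.2 mL = 4.5 mL total → factor 4.5/0.3 = 15
Overall dilution factor = 1037.8 × 6 × 10 × 15 = 9.34 × 10^5
Final = 1.50 × 10^9 PFU/mL / 9.34 × 10^5 = 1.61 × 10^3 PFU/mL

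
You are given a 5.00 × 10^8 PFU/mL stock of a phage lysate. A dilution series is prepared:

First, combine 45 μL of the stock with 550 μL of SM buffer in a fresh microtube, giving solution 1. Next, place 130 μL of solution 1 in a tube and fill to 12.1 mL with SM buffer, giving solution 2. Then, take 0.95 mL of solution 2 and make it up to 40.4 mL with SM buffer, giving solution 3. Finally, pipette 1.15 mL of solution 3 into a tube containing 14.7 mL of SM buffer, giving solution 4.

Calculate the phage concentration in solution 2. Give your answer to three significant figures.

4.06 × 10^5 PFU/mL

Step 1: 45 μL + 550 μL = 595 μL total → factor 595/45 = 13.222
Step 2: 130 μL brought to 12.1 mL → factor 12100/130 = 93.077
Dilution factor through solution 2 = 13.222 × 93.077 = 1230.7
[solution 2] = 5.00 × 10^8 PFU/mL / 1230.7 = 4.06 × 10^5 PFU/mL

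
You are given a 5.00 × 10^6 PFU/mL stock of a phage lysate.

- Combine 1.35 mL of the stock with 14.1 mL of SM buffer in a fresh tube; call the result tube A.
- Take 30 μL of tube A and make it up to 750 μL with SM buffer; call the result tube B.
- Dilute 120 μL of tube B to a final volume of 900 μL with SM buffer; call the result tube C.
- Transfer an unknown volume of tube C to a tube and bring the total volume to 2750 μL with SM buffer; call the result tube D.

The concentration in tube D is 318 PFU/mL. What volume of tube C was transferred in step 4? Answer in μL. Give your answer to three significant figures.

Step 1: 1.35 mL + 14.1 mL = 15.45 mL total → factor 15.45/1.35 = 11.444
Step 2: 30 μL brought to 750 μL → factor 750/30 = 25
Step 3: 120 μL brought to 900 μL → factor 900/120 = 7.5
Step 4: v brought to 2750 μL → factor = 2750 μL/v
Product of known-step factors = 2145.8
Overall factor = 5.00 × 10^6 PFU/mL / (318 PFU/mL) = 15723
Step-4 factor = 15723 / 2145.8 = 7.3273
v = 2750 μL / 7.3273 = 375 μL

375 μL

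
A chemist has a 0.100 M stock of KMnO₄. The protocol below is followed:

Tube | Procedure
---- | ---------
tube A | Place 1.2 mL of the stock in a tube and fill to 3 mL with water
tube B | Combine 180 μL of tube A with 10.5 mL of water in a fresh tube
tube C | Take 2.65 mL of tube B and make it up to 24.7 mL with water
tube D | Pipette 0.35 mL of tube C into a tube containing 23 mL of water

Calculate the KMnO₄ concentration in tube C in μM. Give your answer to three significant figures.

72.3 μM

Step 1: 1.2 mL brought to 3 mL → factor 3/1.2 = 2.5
Step 2: 180 μL + 10.5 mL = 10680 μL total → factor 10680/180 = 59.333
Step 3: 2.65 mL brought to 24.7 mL → factor 24.7/2.65 = 9.3208
Dilution factor through tube C = 2.5 × 59.333 × 9.3208 = 1382.6
[tube C] = 0.100 M / 1382.6 = 7.233 × 10^-5 M = 72.3 μM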